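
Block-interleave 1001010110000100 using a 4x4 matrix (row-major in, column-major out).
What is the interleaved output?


Matrix:
  1001
  0101
  1000
  0100
Read columns: 1010010100001100

1010010100001100


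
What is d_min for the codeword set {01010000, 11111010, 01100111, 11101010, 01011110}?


Comparing all pairs, minimum distance: 1
Can detect 0 errors, correct 0 errors

1


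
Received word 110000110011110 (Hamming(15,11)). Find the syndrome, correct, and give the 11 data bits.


Syndrome = 8: error at position 8

Data: 00010011110 (corrected bit 8)


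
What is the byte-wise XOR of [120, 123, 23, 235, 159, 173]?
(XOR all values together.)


XOR chain: 120 ^ 123 ^ 23 ^ 235 ^ 159 ^ 173 = 205

205


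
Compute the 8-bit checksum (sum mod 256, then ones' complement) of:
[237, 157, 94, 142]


Sum = 630 mod 256 = 118
Complement = 137

137


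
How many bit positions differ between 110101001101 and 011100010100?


XOR: 101001011001
Count of 1s: 6

6


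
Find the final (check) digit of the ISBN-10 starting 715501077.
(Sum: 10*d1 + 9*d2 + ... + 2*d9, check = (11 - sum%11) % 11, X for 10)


Weighted sum: 194
194 mod 11 = 7

Check digit: 4


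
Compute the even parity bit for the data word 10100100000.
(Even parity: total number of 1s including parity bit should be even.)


Number of 1s in data: 3
Parity bit: 1

1


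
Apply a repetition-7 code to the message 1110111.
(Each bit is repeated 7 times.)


Each bit -> 7 copies

1111111111111111111110000000111111111111111111111


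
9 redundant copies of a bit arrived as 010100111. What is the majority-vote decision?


Ones: 5 out of 9
Threshold: 5

1 (5/9 voted 1)


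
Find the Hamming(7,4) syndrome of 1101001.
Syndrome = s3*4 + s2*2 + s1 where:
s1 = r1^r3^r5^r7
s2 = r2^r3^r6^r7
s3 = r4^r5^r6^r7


s1=0, s2=0, s3=0

Syndrome = 0 (no error)


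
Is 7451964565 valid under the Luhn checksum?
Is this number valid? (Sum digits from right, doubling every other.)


Luhn sum = 47
47 mod 10 = 7

Invalid (Luhn sum mod 10 = 7)


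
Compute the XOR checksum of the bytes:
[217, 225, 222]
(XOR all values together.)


XOR chain: 217 ^ 225 ^ 222 = 230

230


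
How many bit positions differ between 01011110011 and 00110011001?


XOR: 01101101010
Count of 1s: 6

6


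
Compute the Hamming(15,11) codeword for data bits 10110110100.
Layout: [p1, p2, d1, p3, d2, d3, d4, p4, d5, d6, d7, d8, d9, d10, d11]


Parity bits: p1=0, p2=1, p3=1, p4=1

011101110110100


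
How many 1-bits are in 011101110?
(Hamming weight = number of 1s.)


Counting 1s in 011101110

6


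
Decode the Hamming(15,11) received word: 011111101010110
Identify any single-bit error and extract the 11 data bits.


Syndrome = 0: no error detected

Data: 11111010110 (no errors)


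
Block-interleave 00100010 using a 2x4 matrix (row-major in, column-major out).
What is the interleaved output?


Matrix:
  0010
  0010
Read columns: 00001100

00001100


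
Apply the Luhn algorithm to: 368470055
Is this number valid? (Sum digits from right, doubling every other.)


Luhn sum = 35
35 mod 10 = 5

Invalid (Luhn sum mod 10 = 5)


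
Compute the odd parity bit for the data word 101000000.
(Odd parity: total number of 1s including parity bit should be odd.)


Number of 1s in data: 2
Parity bit: 1

1


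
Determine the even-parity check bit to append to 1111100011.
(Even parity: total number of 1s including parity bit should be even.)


Number of 1s in data: 7
Parity bit: 1

1


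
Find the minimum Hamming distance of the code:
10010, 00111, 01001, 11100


Comparing all pairs, minimum distance: 3
Can detect 2 errors, correct 1 errors

3


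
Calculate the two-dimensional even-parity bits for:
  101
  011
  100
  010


Row parities: 0011
Column parities: 000

Row P: 0011, Col P: 000, Corner: 0


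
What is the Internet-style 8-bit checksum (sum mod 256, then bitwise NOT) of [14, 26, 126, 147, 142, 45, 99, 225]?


Sum = 824 mod 256 = 56
Complement = 199

199


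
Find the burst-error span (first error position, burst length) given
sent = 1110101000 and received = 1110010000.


XOR: 0000111000

Burst at position 4, length 3


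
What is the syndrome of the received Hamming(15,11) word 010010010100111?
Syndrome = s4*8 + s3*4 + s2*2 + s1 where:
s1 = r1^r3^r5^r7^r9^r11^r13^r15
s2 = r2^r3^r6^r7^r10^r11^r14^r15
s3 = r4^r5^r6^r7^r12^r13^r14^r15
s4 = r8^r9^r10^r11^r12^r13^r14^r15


s1=1, s2=0, s3=0, s4=1

Syndrome = 9 (error at position 9)


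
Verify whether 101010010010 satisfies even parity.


Number of 1s: 5

No, parity error (5 ones)


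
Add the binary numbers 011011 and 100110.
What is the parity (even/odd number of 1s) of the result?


011011 = 27
100110 = 38
Sum = 65 = 1000001
1s count = 2

even parity (2 ones in 1000001)


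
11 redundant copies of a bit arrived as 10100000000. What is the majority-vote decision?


Ones: 2 out of 11
Threshold: 6

0 (2/11 voted 1)


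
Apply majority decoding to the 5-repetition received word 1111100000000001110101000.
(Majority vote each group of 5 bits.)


Groups: 11111, 00000, 00000, 11101, 01000
Majority votes: 10010

10010


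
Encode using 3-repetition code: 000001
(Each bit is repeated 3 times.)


Each bit -> 3 copies

000000000000000111


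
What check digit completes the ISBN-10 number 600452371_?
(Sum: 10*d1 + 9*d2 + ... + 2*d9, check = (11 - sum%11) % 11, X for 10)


Weighted sum: 163
163 mod 11 = 9

Check digit: 2


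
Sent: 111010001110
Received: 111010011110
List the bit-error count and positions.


XOR: 000000010000

1 error(s) at position(s): 7


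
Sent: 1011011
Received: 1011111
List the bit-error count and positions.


XOR: 0000100

1 error(s) at position(s): 4


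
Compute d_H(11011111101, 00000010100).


XOR: 11011101001
Count of 1s: 7

7


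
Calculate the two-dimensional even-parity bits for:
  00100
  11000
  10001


Row parities: 100
Column parities: 01101

Row P: 100, Col P: 01101, Corner: 1


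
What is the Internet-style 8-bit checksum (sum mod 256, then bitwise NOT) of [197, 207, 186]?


Sum = 590 mod 256 = 78
Complement = 177

177


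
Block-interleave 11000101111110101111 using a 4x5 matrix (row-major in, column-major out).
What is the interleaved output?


Matrix:
  11000
  10111
  11101
  01111
Read columns: 11101011011101010111

11101011011101010111


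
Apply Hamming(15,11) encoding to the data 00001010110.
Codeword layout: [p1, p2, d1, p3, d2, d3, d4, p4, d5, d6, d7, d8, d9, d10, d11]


Parity bits: p1=1, p2=0, p3=0, p4=0

100000001010110


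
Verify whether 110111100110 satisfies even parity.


Number of 1s: 8

Yes, parity is correct (8 ones)


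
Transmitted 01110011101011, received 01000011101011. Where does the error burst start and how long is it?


XOR: 00110000000000

Burst at position 2, length 2


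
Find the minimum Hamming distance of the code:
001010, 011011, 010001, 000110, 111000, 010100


Comparing all pairs, minimum distance: 2
Can detect 1 errors, correct 0 errors

2


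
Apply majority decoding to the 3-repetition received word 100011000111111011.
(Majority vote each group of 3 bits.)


Groups: 100, 011, 000, 111, 111, 011
Majority votes: 010111

010111


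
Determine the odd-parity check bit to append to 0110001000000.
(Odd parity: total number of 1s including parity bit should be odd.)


Number of 1s in data: 3
Parity bit: 0

0


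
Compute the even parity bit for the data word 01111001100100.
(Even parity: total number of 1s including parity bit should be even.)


Number of 1s in data: 7
Parity bit: 1

1


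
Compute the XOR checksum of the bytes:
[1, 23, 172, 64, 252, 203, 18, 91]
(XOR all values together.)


XOR chain: 1 ^ 23 ^ 172 ^ 64 ^ 252 ^ 203 ^ 18 ^ 91 = 132

132


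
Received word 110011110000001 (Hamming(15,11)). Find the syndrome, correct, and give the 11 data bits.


Syndrome = 0: no error detected

Data: 01110000001 (no errors)


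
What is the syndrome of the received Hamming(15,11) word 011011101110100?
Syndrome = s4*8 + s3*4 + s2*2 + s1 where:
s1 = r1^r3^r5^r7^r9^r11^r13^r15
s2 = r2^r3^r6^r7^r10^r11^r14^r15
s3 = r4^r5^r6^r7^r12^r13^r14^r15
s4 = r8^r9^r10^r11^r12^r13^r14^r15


s1=0, s2=0, s3=0, s4=0

Syndrome = 0 (no error)


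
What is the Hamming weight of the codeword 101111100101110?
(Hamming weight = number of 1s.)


Counting 1s in 101111100101110

10


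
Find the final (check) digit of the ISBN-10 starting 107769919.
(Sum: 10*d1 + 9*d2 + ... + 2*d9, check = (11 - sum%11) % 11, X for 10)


Weighted sum: 253
253 mod 11 = 0

Check digit: 0


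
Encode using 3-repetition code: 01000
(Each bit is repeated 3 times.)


Each bit -> 3 copies

000111000000000


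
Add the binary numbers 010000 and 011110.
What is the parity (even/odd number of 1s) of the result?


010000 = 16
011110 = 30
Sum = 46 = 101110
1s count = 4

even parity (4 ones in 101110)


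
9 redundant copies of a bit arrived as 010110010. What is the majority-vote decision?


Ones: 4 out of 9
Threshold: 5

0 (4/9 voted 1)


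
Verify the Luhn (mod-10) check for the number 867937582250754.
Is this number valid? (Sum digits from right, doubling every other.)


Luhn sum = 70
70 mod 10 = 0

Valid (Luhn sum mod 10 = 0)


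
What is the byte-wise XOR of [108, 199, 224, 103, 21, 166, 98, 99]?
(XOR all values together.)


XOR chain: 108 ^ 199 ^ 224 ^ 103 ^ 21 ^ 166 ^ 98 ^ 99 = 158

158


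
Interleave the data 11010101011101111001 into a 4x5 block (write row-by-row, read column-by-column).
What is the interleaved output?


Matrix:
  11010
  10101
  11011
  11001
Read columns: 11111011010010100111

11111011010010100111


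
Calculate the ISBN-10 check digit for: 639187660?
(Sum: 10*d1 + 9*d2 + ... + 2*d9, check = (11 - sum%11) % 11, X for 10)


Weighted sum: 291
291 mod 11 = 5

Check digit: 6


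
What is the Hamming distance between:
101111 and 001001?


XOR: 100110
Count of 1s: 3

3


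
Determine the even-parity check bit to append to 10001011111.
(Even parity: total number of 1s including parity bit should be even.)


Number of 1s in data: 7
Parity bit: 1

1


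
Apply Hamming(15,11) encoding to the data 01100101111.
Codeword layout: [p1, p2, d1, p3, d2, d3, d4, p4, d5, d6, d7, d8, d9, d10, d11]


Parity bits: p1=1, p2=0, p3=0, p4=1

100011010101111


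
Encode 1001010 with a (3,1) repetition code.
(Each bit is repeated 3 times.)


Each bit -> 3 copies

111000000111000111000


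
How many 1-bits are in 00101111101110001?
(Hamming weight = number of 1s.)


Counting 1s in 00101111101110001

10


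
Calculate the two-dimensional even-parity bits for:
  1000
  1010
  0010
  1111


Row parities: 1010
Column parities: 1111

Row P: 1010, Col P: 1111, Corner: 0


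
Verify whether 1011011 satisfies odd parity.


Number of 1s: 5

Yes, parity is correct (5 ones)


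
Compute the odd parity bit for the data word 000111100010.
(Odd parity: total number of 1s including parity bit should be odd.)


Number of 1s in data: 5
Parity bit: 0

0


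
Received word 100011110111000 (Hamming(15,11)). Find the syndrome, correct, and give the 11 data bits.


Syndrome = 0: no error detected

Data: 01110111000 (no errors)


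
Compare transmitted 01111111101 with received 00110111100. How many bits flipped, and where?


XOR: 01001000001

3 error(s) at position(s): 1, 4, 10


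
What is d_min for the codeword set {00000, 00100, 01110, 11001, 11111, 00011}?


Comparing all pairs, minimum distance: 1
Can detect 0 errors, correct 0 errors

1


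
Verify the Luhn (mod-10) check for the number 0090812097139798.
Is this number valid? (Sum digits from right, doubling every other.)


Luhn sum = 75
75 mod 10 = 5

Invalid (Luhn sum mod 10 = 5)


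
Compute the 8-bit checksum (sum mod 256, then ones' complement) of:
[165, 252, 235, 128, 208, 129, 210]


Sum = 1327 mod 256 = 47
Complement = 208

208


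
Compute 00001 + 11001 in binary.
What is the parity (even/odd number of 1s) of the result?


00001 = 1
11001 = 25
Sum = 26 = 11010
1s count = 3

odd parity (3 ones in 11010)


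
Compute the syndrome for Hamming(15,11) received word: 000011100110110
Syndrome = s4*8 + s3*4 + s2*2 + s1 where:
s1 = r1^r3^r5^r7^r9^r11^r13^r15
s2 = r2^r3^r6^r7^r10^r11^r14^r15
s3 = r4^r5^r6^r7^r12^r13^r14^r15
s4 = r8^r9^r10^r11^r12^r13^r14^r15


s1=0, s2=1, s3=1, s4=0

Syndrome = 6 (error at position 6)


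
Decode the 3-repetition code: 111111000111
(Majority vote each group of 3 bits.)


Groups: 111, 111, 000, 111
Majority votes: 1101

1101


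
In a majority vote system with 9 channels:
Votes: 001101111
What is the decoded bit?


Ones: 6 out of 9
Threshold: 5

1 (6/9 voted 1)


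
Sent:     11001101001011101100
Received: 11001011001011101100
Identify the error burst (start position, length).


XOR: 00000110000000000000

Burst at position 5, length 2


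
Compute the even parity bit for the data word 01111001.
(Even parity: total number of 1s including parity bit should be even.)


Number of 1s in data: 5
Parity bit: 1

1


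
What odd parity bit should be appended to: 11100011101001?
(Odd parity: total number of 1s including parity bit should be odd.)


Number of 1s in data: 8
Parity bit: 1

1


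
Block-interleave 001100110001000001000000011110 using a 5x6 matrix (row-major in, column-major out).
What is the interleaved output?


Matrix:
  001100
  110001
  000001
  000000
  011110
Read columns: 010000100110001100010000101100

010000100110001100010000101100


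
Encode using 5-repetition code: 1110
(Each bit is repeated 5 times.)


Each bit -> 5 copies

11111111111111100000


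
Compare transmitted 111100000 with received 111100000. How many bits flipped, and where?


XOR: 000000000

0 errors (received matches sent)


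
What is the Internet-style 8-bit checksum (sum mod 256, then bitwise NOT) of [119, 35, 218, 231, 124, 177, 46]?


Sum = 950 mod 256 = 182
Complement = 73

73


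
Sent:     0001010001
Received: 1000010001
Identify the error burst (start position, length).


XOR: 1001000000

Burst at position 0, length 4


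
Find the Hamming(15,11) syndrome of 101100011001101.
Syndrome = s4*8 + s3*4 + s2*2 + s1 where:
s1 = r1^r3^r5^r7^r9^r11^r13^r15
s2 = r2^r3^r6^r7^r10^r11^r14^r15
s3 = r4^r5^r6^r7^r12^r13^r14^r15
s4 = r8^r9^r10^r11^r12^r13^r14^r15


s1=1, s2=0, s3=0, s4=1

Syndrome = 9 (error at position 9)


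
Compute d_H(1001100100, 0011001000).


XOR: 1010101100
Count of 1s: 5

5


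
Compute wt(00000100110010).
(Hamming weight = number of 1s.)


Counting 1s in 00000100110010

4


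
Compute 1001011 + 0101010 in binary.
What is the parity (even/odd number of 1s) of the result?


1001011 = 75
0101010 = 42
Sum = 117 = 1110101
1s count = 5

odd parity (5 ones in 1110101)


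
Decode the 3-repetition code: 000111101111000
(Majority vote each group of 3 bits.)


Groups: 000, 111, 101, 111, 000
Majority votes: 01110

01110


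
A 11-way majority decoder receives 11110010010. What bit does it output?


Ones: 6 out of 11
Threshold: 6

1 (6/11 voted 1)


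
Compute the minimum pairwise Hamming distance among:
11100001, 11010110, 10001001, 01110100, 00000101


Comparing all pairs, minimum distance: 3
Can detect 2 errors, correct 1 errors

3


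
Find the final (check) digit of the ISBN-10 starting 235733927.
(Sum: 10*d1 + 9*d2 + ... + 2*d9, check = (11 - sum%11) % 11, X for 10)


Weighted sum: 225
225 mod 11 = 5

Check digit: 6


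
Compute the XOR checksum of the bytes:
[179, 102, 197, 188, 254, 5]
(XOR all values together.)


XOR chain: 179 ^ 102 ^ 197 ^ 188 ^ 254 ^ 5 = 87

87


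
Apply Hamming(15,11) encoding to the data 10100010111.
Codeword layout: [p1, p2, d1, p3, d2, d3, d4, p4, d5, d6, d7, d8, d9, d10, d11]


Parity bits: p1=0, p2=1, p3=0, p4=0

011001000010111


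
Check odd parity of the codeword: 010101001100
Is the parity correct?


Number of 1s: 5

Yes, parity is correct (5 ones)


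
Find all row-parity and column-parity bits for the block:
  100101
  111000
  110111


Row parities: 111
Column parities: 101010

Row P: 111, Col P: 101010, Corner: 1


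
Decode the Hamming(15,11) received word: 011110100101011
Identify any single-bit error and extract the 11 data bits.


Syndrome = 0: no error detected

Data: 11010101011 (no errors)


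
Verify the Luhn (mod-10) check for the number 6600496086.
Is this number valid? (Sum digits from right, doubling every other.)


Luhn sum = 42
42 mod 10 = 2

Invalid (Luhn sum mod 10 = 2)


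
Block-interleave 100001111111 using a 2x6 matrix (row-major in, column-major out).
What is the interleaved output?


Matrix:
  100001
  111111
Read columns: 110101010111

110101010111


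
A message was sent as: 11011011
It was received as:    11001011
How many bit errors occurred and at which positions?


XOR: 00010000

1 error(s) at position(s): 3


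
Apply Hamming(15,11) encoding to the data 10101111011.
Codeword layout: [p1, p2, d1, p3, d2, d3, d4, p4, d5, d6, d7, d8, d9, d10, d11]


Parity bits: p1=0, p2=0, p3=0, p4=0

001001001111011


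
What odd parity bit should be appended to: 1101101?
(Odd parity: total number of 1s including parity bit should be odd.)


Number of 1s in data: 5
Parity bit: 0

0


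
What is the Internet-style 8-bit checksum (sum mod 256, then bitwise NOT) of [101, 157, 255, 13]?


Sum = 526 mod 256 = 14
Complement = 241

241


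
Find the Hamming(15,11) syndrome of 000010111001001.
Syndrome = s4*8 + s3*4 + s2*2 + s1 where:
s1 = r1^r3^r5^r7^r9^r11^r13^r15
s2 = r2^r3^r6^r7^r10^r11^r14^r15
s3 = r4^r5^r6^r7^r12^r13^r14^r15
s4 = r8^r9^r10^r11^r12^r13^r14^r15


s1=0, s2=0, s3=0, s4=0

Syndrome = 0 (no error)


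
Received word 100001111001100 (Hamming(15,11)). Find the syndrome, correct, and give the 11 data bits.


Syndrome = 0: no error detected

Data: 00111001100 (no errors)


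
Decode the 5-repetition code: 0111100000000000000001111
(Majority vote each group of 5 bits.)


Groups: 01111, 00000, 00000, 00000, 01111
Majority votes: 10001

10001


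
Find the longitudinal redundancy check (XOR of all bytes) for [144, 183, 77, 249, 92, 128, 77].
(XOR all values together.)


XOR chain: 144 ^ 183 ^ 77 ^ 249 ^ 92 ^ 128 ^ 77 = 2

2


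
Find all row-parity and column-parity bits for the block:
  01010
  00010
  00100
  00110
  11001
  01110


Row parities: 011011
Column parities: 11101

Row P: 011011, Col P: 11101, Corner: 0


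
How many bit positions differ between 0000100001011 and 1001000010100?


XOR: 1001100011111
Count of 1s: 8

8


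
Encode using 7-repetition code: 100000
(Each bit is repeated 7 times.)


Each bit -> 7 copies

111111100000000000000000000000000000000000


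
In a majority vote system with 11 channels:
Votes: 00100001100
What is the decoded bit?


Ones: 3 out of 11
Threshold: 6

0 (3/11 voted 1)


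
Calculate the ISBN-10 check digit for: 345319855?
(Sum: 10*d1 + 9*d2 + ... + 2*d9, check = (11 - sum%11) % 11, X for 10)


Weighted sum: 235
235 mod 11 = 4

Check digit: 7


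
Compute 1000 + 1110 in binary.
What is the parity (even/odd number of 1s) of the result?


1000 = 8
1110 = 14
Sum = 22 = 10110
1s count = 3

odd parity (3 ones in 10110)


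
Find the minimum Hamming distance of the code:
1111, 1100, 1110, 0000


Comparing all pairs, minimum distance: 1
Can detect 0 errors, correct 0 errors

1


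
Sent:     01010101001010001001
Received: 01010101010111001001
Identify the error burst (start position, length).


XOR: 00000000011101000000

Burst at position 9, length 5


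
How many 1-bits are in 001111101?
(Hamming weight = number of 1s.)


Counting 1s in 001111101

6


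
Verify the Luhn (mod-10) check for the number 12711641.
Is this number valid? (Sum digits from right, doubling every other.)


Luhn sum = 27
27 mod 10 = 7

Invalid (Luhn sum mod 10 = 7)


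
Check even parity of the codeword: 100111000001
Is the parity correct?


Number of 1s: 5

No, parity error (5 ones)


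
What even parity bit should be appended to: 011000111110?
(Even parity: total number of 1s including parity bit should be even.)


Number of 1s in data: 7
Parity bit: 1

1


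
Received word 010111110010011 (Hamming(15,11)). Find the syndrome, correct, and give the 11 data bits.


Syndrome = 0: no error detected

Data: 01110010011 (no errors)


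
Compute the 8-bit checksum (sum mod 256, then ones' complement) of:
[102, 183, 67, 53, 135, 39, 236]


Sum = 815 mod 256 = 47
Complement = 208

208


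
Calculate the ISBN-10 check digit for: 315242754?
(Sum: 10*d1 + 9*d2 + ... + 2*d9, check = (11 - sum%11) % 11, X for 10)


Weighted sum: 178
178 mod 11 = 2

Check digit: 9


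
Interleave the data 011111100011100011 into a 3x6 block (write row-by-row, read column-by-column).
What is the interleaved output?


Matrix:
  011111
  100011
  100011
Read columns: 011100100100111111

011100100100111111


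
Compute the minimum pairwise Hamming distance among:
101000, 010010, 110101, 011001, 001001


Comparing all pairs, minimum distance: 1
Can detect 0 errors, correct 0 errors

1


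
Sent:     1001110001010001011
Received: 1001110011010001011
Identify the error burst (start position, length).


XOR: 0000000010000000000

Burst at position 8, length 1


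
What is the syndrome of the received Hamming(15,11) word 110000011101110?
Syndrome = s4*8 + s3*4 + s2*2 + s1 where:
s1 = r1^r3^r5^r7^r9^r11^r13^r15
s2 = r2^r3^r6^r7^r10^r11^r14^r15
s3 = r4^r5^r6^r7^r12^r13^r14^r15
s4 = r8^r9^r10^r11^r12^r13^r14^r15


s1=1, s2=1, s3=1, s4=0

Syndrome = 7 (error at position 7)


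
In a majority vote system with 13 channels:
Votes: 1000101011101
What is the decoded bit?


Ones: 7 out of 13
Threshold: 7

1 (7/13 voted 1)


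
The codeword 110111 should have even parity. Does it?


Number of 1s: 5

No, parity error (5 ones)


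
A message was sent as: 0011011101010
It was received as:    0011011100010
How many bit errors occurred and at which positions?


XOR: 0000000001000

1 error(s) at position(s): 9


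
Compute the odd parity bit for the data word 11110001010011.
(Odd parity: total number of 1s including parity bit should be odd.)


Number of 1s in data: 8
Parity bit: 1

1


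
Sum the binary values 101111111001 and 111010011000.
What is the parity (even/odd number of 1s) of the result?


101111111001 = 3065
111010011000 = 3736
Sum = 6801 = 1101010010001
1s count = 6

even parity (6 ones in 1101010010001)


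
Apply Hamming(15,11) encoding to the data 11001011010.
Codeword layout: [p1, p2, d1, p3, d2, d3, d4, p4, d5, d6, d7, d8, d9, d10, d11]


Parity bits: p1=0, p2=1, p3=1, p4=0

011110001011010


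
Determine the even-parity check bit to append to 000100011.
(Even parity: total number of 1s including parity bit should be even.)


Number of 1s in data: 3
Parity bit: 1

1


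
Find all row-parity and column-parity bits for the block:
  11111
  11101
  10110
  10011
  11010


Row parities: 10111
Column parities: 11101

Row P: 10111, Col P: 11101, Corner: 0


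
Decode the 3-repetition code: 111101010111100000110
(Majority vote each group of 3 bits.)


Groups: 111, 101, 010, 111, 100, 000, 110
Majority votes: 1101001

1101001


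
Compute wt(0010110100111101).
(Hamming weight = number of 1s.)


Counting 1s in 0010110100111101

9


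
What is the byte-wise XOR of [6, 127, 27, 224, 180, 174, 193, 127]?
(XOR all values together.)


XOR chain: 6 ^ 127 ^ 27 ^ 224 ^ 180 ^ 174 ^ 193 ^ 127 = 38

38


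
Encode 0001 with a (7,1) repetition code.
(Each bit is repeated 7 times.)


Each bit -> 7 copies

0000000000000000000001111111


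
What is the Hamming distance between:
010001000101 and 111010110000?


XOR: 101011110101
Count of 1s: 8

8


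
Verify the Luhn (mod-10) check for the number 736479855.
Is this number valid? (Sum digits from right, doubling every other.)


Luhn sum = 57
57 mod 10 = 7

Invalid (Luhn sum mod 10 = 7)


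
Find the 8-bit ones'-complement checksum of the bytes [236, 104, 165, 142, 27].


Sum = 674 mod 256 = 162
Complement = 93

93


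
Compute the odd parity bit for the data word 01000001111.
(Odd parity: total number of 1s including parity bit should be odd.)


Number of 1s in data: 5
Parity bit: 0

0


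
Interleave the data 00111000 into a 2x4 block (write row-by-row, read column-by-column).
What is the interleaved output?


Matrix:
  0011
  1000
Read columns: 01001010

01001010


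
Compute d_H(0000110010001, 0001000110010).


XOR: 0001110100011
Count of 1s: 6

6


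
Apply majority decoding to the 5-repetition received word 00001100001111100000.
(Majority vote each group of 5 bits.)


Groups: 00001, 10000, 11111, 00000
Majority votes: 0010

0010


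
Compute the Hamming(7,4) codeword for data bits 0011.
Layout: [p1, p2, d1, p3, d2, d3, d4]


Parity bits: p1=1, p2=0, p3=0

1000011


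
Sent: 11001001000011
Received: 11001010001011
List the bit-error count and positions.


XOR: 00000011001000

3 error(s) at position(s): 6, 7, 10


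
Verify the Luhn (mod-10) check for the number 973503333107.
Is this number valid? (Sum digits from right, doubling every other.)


Luhn sum = 53
53 mod 10 = 3

Invalid (Luhn sum mod 10 = 3)


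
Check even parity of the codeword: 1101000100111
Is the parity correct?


Number of 1s: 7

No, parity error (7 ones)


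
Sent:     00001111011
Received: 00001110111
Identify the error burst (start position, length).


XOR: 00000001100

Burst at position 7, length 2


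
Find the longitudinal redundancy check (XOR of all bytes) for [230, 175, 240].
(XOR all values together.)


XOR chain: 230 ^ 175 ^ 240 = 185

185


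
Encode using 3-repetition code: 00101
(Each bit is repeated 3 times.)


Each bit -> 3 copies

000000111000111


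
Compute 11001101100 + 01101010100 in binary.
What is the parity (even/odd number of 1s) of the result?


11001101100 = 1644
01101010100 = 852
Sum = 2496 = 100111000000
1s count = 4

even parity (4 ones in 100111000000)


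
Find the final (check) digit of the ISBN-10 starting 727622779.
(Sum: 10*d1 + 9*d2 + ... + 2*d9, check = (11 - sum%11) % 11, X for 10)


Weighted sum: 275
275 mod 11 = 0

Check digit: 0


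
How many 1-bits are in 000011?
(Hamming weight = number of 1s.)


Counting 1s in 000011

2


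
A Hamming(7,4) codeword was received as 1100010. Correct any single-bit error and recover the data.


Syndrome = 5: error at position 5

Data: 0110 (corrected bit 5)


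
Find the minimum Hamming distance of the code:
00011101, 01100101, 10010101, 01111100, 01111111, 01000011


Comparing all pairs, minimum distance: 2
Can detect 1 errors, correct 0 errors

2


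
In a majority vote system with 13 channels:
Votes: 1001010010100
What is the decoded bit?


Ones: 5 out of 13
Threshold: 7

0 (5/13 voted 1)


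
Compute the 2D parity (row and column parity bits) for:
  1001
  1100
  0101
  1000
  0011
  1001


Row parities: 000100
Column parities: 0010

Row P: 000100, Col P: 0010, Corner: 1


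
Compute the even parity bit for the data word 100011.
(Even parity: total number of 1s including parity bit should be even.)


Number of 1s in data: 3
Parity bit: 1

1


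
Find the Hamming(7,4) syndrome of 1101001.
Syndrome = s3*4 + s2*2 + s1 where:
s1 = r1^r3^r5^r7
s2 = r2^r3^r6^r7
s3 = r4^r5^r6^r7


s1=0, s2=0, s3=0

Syndrome = 0 (no error)


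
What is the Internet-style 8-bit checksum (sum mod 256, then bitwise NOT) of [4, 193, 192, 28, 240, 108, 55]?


Sum = 820 mod 256 = 52
Complement = 203

203


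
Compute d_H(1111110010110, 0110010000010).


XOR: 1001100010100
Count of 1s: 5

5


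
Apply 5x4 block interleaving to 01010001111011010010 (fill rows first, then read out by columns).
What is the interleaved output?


Matrix:
  0101
  0001
  1110
  1101
  0010
Read columns: 00110101100010111010

00110101100010111010


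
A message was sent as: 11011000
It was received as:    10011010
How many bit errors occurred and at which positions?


XOR: 01000010

2 error(s) at position(s): 1, 6


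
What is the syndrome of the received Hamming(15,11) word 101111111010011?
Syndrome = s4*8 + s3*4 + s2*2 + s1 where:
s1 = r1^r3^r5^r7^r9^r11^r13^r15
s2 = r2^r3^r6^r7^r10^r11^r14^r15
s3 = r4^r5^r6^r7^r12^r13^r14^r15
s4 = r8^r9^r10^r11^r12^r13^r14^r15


s1=1, s2=0, s3=0, s4=1

Syndrome = 9 (error at position 9)


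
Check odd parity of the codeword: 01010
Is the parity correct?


Number of 1s: 2

No, parity error (2 ones)


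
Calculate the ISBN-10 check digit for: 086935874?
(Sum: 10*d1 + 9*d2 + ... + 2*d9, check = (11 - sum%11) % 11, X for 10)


Weighted sum: 287
287 mod 11 = 1

Check digit: X


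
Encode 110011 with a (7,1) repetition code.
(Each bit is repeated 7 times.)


Each bit -> 7 copies

111111111111110000000000000011111111111111


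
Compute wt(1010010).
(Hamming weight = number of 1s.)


Counting 1s in 1010010

3


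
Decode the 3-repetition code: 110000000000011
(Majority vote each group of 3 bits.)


Groups: 110, 000, 000, 000, 011
Majority votes: 10001

10001


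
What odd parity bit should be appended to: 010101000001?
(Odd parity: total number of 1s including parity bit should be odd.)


Number of 1s in data: 4
Parity bit: 1

1


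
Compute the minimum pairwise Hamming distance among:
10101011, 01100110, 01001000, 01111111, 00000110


Comparing all pairs, minimum distance: 2
Can detect 1 errors, correct 0 errors

2


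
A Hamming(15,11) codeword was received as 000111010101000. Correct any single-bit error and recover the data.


Syndrome = 9: error at position 9

Data: 01101101000 (corrected bit 9)


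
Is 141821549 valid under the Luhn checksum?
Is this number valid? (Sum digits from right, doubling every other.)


Luhn sum = 43
43 mod 10 = 3

Invalid (Luhn sum mod 10 = 3)


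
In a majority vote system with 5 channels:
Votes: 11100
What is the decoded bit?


Ones: 3 out of 5
Threshold: 3

1 (3/5 voted 1)


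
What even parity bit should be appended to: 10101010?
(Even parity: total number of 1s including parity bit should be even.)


Number of 1s in data: 4
Parity bit: 0

0


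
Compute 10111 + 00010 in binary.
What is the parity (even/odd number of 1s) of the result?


10111 = 23
00010 = 2
Sum = 25 = 11001
1s count = 3

odd parity (3 ones in 11001)


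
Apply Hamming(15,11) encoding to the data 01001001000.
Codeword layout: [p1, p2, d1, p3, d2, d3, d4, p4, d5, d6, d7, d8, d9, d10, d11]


Parity bits: p1=0, p2=0, p3=0, p4=0

000010001001000


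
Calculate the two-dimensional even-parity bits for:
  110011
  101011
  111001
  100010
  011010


Row parities: 00001
Column parities: 011001

Row P: 00001, Col P: 011001, Corner: 1


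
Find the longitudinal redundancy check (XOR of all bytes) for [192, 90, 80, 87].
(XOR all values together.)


XOR chain: 192 ^ 90 ^ 80 ^ 87 = 157

157


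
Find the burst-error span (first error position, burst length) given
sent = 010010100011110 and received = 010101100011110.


XOR: 000111000000000

Burst at position 3, length 3


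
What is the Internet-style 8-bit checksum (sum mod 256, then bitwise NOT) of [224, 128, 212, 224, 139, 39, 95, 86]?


Sum = 1147 mod 256 = 123
Complement = 132

132


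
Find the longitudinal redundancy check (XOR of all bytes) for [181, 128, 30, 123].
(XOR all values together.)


XOR chain: 181 ^ 128 ^ 30 ^ 123 = 80

80


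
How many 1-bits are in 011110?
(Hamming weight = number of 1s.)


Counting 1s in 011110

4


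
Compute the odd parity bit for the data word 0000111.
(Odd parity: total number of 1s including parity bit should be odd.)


Number of 1s in data: 3
Parity bit: 0

0


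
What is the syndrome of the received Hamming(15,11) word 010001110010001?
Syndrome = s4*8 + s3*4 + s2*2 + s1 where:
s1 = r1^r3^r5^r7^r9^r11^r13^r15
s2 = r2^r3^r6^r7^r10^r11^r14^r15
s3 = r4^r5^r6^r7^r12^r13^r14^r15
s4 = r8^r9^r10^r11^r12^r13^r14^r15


s1=1, s2=1, s3=1, s4=1

Syndrome = 15 (error at position 15)


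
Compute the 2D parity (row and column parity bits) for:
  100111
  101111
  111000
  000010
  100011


Row parities: 01111
Column parities: 010001

Row P: 01111, Col P: 010001, Corner: 0


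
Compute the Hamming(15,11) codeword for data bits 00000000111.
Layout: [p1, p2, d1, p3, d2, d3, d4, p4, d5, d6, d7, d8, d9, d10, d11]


Parity bits: p1=0, p2=0, p3=1, p4=1

000100010000111


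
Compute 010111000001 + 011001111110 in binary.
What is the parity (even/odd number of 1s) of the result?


010111000001 = 1473
011001111110 = 1662
Sum = 3135 = 110000111111
1s count = 8

even parity (8 ones in 110000111111)


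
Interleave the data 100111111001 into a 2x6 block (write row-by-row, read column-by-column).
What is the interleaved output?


Matrix:
  100111
  111001
Read columns: 110101101011

110101101011


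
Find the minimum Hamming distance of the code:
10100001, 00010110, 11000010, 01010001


Comparing all pairs, minimum distance: 4
Can detect 3 errors, correct 1 errors

4


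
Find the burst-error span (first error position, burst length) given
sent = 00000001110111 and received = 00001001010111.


XOR: 00001000100000

Burst at position 4, length 5


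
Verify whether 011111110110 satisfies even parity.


Number of 1s: 9

No, parity error (9 ones)


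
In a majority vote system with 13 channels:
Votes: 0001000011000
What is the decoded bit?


Ones: 3 out of 13
Threshold: 7

0 (3/13 voted 1)


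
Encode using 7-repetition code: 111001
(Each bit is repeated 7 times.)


Each bit -> 7 copies

111111111111111111111000000000000001111111


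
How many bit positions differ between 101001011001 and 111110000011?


XOR: 010111011010
Count of 1s: 7

7


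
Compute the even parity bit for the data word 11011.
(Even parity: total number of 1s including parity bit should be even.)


Number of 1s in data: 4
Parity bit: 0

0


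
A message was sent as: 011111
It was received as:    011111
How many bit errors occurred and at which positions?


XOR: 000000

0 errors (received matches sent)


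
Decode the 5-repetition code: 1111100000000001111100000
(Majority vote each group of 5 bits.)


Groups: 11111, 00000, 00000, 11111, 00000
Majority votes: 10010

10010


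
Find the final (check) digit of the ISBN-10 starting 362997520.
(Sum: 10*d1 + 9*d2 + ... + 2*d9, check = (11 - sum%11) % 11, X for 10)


Weighted sum: 278
278 mod 11 = 3

Check digit: 8


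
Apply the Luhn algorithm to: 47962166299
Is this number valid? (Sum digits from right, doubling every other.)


Luhn sum = 54
54 mod 10 = 4

Invalid (Luhn sum mod 10 = 4)


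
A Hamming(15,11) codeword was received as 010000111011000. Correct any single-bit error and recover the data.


Syndrome = 3: error at position 3

Data: 10011011000 (corrected bit 3)


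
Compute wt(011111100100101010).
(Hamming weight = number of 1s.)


Counting 1s in 011111100100101010

10


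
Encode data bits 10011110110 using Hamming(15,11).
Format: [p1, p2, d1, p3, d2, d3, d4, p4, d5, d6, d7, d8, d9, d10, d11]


Parity bits: p1=1, p2=1, p3=1, p4=1

111100111110110


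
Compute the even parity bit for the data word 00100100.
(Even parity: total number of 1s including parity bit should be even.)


Number of 1s in data: 2
Parity bit: 0

0


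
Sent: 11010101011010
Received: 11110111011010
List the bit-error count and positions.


XOR: 00100010000000

2 error(s) at position(s): 2, 6


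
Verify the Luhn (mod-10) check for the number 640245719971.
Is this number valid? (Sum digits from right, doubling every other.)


Luhn sum = 52
52 mod 10 = 2

Invalid (Luhn sum mod 10 = 2)


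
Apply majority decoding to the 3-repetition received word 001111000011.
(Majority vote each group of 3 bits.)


Groups: 001, 111, 000, 011
Majority votes: 0101

0101


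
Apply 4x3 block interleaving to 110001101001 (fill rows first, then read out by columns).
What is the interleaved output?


Matrix:
  110
  001
  101
  001
Read columns: 101010000111

101010000111


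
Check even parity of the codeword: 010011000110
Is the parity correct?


Number of 1s: 5

No, parity error (5 ones)


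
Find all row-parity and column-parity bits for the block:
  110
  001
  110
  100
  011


Row parities: 01010
Column parities: 110

Row P: 01010, Col P: 110, Corner: 0


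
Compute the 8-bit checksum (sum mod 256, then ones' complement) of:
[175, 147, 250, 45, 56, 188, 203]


Sum = 1064 mod 256 = 40
Complement = 215

215


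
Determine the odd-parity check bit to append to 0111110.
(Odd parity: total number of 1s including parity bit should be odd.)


Number of 1s in data: 5
Parity bit: 0

0


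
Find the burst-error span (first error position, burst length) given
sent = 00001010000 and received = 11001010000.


XOR: 11000000000

Burst at position 0, length 2


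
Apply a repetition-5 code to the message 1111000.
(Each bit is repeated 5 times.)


Each bit -> 5 copies

11111111111111111111000000000000000


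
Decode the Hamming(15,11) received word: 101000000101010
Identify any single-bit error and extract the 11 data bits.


Syndrome = 10: error at position 10

Data: 10000001010 (corrected bit 10)


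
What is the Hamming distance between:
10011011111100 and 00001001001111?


XOR: 10010010110011
Count of 1s: 7

7


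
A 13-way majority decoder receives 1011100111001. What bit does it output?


Ones: 8 out of 13
Threshold: 7

1 (8/13 voted 1)


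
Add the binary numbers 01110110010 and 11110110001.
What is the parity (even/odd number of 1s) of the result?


01110110010 = 946
11110110001 = 1969
Sum = 2915 = 101101100011
1s count = 7

odd parity (7 ones in 101101100011)


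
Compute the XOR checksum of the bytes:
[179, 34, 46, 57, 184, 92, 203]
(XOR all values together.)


XOR chain: 179 ^ 34 ^ 46 ^ 57 ^ 184 ^ 92 ^ 203 = 169

169


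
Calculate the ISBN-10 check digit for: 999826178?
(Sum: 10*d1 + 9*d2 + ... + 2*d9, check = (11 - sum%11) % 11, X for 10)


Weighted sum: 382
382 mod 11 = 8

Check digit: 3


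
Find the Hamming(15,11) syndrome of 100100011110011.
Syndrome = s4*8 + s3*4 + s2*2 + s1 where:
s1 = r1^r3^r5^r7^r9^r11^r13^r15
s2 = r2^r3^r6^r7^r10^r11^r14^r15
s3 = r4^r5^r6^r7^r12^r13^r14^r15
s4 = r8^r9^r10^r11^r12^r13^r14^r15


s1=0, s2=0, s3=1, s4=0

Syndrome = 4 (error at position 4)


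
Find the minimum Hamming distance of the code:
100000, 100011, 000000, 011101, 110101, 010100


Comparing all pairs, minimum distance: 1
Can detect 0 errors, correct 0 errors

1


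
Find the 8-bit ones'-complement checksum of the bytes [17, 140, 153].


Sum = 310 mod 256 = 54
Complement = 201

201


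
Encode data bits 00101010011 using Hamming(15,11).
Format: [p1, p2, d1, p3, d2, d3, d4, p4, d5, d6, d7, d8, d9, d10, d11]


Parity bits: p1=1, p2=0, p3=1, p4=0

100101001010011


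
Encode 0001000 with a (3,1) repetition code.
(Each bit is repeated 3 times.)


Each bit -> 3 copies

000000000111000000000


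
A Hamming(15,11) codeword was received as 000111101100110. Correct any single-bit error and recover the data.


Syndrome = 0: no error detected

Data: 01111100110 (no errors)
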